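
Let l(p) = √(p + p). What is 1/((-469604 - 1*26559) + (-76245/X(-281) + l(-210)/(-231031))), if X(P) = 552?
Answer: -1695374901298088392/841416470811005229325921 + 29571968*I*√105/841416470811005229325921 ≈ -2.0149e-6 + 3.6013e-16*I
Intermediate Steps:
l(p) = √2*√p (l(p) = √(2*p) = √2*√p)
1/((-469604 - 1*26559) + (-76245/X(-281) + l(-210)/(-231031))) = 1/((-469604 - 1*26559) + (-76245/552 + (√2*√(-210))/(-231031))) = 1/((-469604 - 26559) + (-76245*1/552 + (√2*(I*√210))*(-1/231031))) = 1/(-496163 + (-1105/8 + (2*I*√105)*(-1/231031))) = 1/(-496163 + (-1105/8 - 2*I*√105/231031)) = 1/(-3970409/8 - 2*I*√105/231031)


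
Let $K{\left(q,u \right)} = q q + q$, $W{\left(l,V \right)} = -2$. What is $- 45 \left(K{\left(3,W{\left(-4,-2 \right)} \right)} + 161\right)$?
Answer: $-7785$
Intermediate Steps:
$K{\left(q,u \right)} = q + q^{2}$ ($K{\left(q,u \right)} = q^{2} + q = q + q^{2}$)
$- 45 \left(K{\left(3,W{\left(-4,-2 \right)} \right)} + 161\right) = - 45 \left(3 \left(1 + 3\right) + 161\right) = - 45 \left(3 \cdot 4 + 161\right) = - 45 \left(12 + 161\right) = \left(-45\right) 173 = -7785$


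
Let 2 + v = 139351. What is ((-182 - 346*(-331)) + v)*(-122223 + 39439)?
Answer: -21001721312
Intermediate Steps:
v = 139349 (v = -2 + 139351 = 139349)
((-182 - 346*(-331)) + v)*(-122223 + 39439) = ((-182 - 346*(-331)) + 139349)*(-122223 + 39439) = ((-182 + 114526) + 139349)*(-82784) = (114344 + 139349)*(-82784) = 253693*(-82784) = -21001721312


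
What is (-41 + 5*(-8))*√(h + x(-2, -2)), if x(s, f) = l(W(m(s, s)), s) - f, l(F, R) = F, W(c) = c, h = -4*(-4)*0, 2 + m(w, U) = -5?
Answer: -81*I*√5 ≈ -181.12*I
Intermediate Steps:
m(w, U) = -7 (m(w, U) = -2 - 5 = -7)
h = 0 (h = 16*0 = 0)
x(s, f) = -7 - f
(-41 + 5*(-8))*√(h + x(-2, -2)) = (-41 + 5*(-8))*√(0 + (-7 - 1*(-2))) = (-41 - 40)*√(0 + (-7 + 2)) = -81*√(0 - 5) = -81*I*√5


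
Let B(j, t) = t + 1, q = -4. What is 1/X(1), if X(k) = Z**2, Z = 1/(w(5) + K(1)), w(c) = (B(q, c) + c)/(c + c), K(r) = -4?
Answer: 841/100 ≈ 8.4100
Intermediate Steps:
B(j, t) = 1 + t
w(c) = (1 + 2*c)/(2*c) (w(c) = ((1 + c) + c)/(c + c) = (1 + 2*c)/((2*c)) = (1 + 2*c)*(1/(2*c)) = (1 + 2*c)/(2*c))
Z = -10/29 (Z = 1/((1/2 + 5)/5 - 4) = 1/((1/5)*(11/2) - 4) = 1/(11/10 - 4) = 1/(-29/10) = -10/29 ≈ -0.34483)
X(k) = 100/841 (X(k) = (-10/29)**2 = 100/841)
1/X(1) = 1/(100/841) = 841/100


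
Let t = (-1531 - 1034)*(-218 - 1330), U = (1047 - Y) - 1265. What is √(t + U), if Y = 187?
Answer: 9*√49015 ≈ 1992.5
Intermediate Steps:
U = -405 (U = (1047 - 1*187) - 1265 = (1047 - 187) - 1265 = 860 - 1265 = -405)
t = 3970620 (t = -2565*(-1548) = 3970620)
√(t + U) = √(3970620 - 405) = √3970215 = 9*√49015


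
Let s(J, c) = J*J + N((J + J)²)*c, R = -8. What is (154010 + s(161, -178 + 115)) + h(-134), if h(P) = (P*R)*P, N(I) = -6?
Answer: 36661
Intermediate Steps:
h(P) = -8*P² (h(P) = (P*(-8))*P = (-8*P)*P = -8*P²)
s(J, c) = J² - 6*c (s(J, c) = J*J - 6*c = J² - 6*c)
(154010 + s(161, -178 + 115)) + h(-134) = (154010 + (161² - 6*(-178 + 115))) - 8*(-134)² = (154010 + (25921 - 6*(-63))) - 8*17956 = (154010 + (25921 + 378)) - 143648 = (154010 + 26299) - 143648 = 180309 - 143648 = 36661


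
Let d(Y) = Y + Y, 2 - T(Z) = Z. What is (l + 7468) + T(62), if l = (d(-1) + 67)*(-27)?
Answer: 5653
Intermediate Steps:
T(Z) = 2 - Z
d(Y) = 2*Y
l = -1755 (l = (2*(-1) + 67)*(-27) = (-2 + 67)*(-27) = 65*(-27) = -1755)
(l + 7468) + T(62) = (-1755 + 7468) + (2 - 1*62) = 5713 + (2 - 62) = 5713 - 60 = 5653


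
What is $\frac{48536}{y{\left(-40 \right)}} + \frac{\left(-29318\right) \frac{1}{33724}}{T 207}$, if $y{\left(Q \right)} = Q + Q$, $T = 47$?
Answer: $- \frac{248823477814}{410125995} \approx -606.7$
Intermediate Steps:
$y{\left(Q \right)} = 2 Q$
$\frac{48536}{y{\left(-40 \right)}} + \frac{\left(-29318\right) \frac{1}{33724}}{T 207} = \frac{48536}{2 \left(-40\right)} + \frac{\left(-29318\right) \frac{1}{33724}}{47 \cdot 207} = \frac{48536}{-80} + \frac{\left(-29318\right) \frac{1}{33724}}{9729} = 48536 \left(- \frac{1}{80}\right) - \frac{14659}{164050398} = - \frac{6067}{10} - \frac{14659}{164050398} = - \frac{248823477814}{410125995}$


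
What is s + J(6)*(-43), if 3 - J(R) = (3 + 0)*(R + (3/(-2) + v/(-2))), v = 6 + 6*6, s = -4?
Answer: -4523/2 ≈ -2261.5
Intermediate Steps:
v = 42 (v = 6 + 36 = 42)
J(R) = 141/2 - 3*R (J(R) = 3 - (3 + 0)*(R + (3/(-2) + 42/(-2))) = 3 - 3*(R + (3*(-½) + 42*(-½))) = 3 - 3*(R + (-3/2 - 21)) = 3 - 3*(R - 45/2) = 3 - 3*(-45/2 + R) = 3 - (-135/2 + 3*R) = 3 + (135/2 - 3*R) = 141/2 - 3*R)
s + J(6)*(-43) = -4 + (141/2 - 3*6)*(-43) = -4 + (141/2 - 18)*(-43) = -4 + (105/2)*(-43) = -4 - 4515/2 = -4523/2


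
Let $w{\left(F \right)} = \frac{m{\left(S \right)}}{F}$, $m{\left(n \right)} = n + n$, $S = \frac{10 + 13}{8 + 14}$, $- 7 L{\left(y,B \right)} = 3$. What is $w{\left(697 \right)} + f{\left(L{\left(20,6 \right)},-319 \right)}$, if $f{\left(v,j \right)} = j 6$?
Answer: $- \frac{14674615}{7667} \approx -1914.0$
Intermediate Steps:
$L{\left(y,B \right)} = - \frac{3}{7}$ ($L{\left(y,B \right)} = \left(- \frac{1}{7}\right) 3 = - \frac{3}{7}$)
$f{\left(v,j \right)} = 6 j$
$S = \frac{23}{22} \approx 1.0455$
$m{\left(n \right)} = 2 n$
$w{\left(F \right)} = \frac{23}{11 F}$ ($w{\left(F \right)} = \frac{2 \cdot \frac{23}{22}}{F} = \frac{23}{11 F}$)
$w{\left(697 \right)} + f{\left(L{\left(20,6 \right)},-319 \right)} = \frac{23}{11 \cdot 697} + 6 \left(-319\right) = \frac{23}{11} \cdot \frac{1}{697} - 1914 = \frac{23}{7667} - 1914 = - \frac{14674615}{7667}$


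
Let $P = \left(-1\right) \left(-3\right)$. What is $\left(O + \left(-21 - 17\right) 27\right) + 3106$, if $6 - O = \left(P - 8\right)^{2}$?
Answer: $2061$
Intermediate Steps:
$P = 3$
$O = -19$ ($O = 6 - \left(3 - 8\right)^{2} = 6 - \left(-5\right)^{2} = 6 - 25 = -19$)
$\left(O + \left(-21 - 17\right) 27\right) + 3106 = \left(-19 + \left(-21 - 17\right) 27\right) + 3106 = \left(-19 - 1026\right) + 3106 = -1045 + 3106 = 2061$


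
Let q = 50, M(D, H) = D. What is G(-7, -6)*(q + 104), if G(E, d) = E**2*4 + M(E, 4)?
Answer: 29106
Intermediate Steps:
G(E, d) = E + 4*E**2 (G(E, d) = E**2*4 + E = 4*E**2 + E = E + 4*E**2)
G(-7, -6)*(q + 104) = (-7*(1 + 4*(-7)))*(50 + 104) = -7*(1 - 28)*154 = -7*(-27)*154 = 189*154 = 29106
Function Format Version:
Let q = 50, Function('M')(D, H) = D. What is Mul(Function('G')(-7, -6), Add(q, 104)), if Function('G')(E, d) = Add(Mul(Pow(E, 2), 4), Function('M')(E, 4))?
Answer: 29106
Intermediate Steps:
Function('G')(E, d) = Add(E, Mul(4, Pow(E, 2))) (Function('G')(E, d) = Add(Mul(Pow(E, 2), 4), E) = Add(Mul(4, Pow(E, 2)), E) = Add(E, Mul(4, Pow(E, 2))))
Mul(Function('G')(-7, -6), Add(q, 104)) = Mul(Mul(-7, Add(1, Mul(4, -7))), Add(50, 104)) = Mul(Mul(-7, Add(1, -28)), 154) = Mul(Mul(-7, -27), 154) = Mul(189, 154) = 29106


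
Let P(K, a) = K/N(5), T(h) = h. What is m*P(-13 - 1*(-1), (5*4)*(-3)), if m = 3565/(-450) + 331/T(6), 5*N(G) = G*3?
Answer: -8504/45 ≈ -188.98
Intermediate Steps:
N(G) = 3*G/5 (N(G) = (G*3)/5 = (3*G)/5 = 3*G/5)
P(K, a) = K/3 (P(K, a) = K/(((⅗)*5)) = K/3)
m = 2126/45 (m = 3565/(-450) + 331/6 = 3565*(-1/450) + 331*(⅙) = -713/90 + 331/6 = 2126/45 ≈ 47.244)
m*P(-13 - 1*(-1), (5*4)*(-3)) = 2126*((-13 - 1*(-1))/3)/45 = 2126*((-13 + 1)/3)/45 = 2126*((⅓)*(-12))/45 = (2126/45)*(-4) = -8504/45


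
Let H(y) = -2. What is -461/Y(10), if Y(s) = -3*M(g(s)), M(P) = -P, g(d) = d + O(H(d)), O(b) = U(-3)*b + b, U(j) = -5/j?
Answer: -461/14 ≈ -32.929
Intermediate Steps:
O(b) = 8*b/3 (O(b) = (-5/(-3))*b + b = (-5*(-⅓))*b + b = 5*b/3 + b = 8*b/3)
g(d) = -16/3 + d (g(d) = d + (8/3)*(-2) = d - 16/3 = -16/3 + d)
Y(s) = -16 + 3*s (Y(s) = -(-3)*(-16/3 + s) = -3*(16/3 - s) = -16 + 3*s)
-461/Y(10) = -461/(-16 + 3*10) = -461/(-16 + 30) = -461/14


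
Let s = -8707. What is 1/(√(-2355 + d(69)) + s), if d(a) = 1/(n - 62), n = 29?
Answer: -287331/2501868733 - 2*I*√641157/2501868733 ≈ -0.00011485 - 6.401e-7*I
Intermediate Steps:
d(a) = -1/33 (d(a) = 1/(29 - 62) = 1/(-33) = -1/33)
1/(√(-2355 + d(69)) + s) = 1/(√(-2355 - 1/33) - 8707) = 1/(√(-77716/33) - 8707) = 1/(2*I*√641157/33 - 8707) = 1/(-8707 + 2*I*√641157/33)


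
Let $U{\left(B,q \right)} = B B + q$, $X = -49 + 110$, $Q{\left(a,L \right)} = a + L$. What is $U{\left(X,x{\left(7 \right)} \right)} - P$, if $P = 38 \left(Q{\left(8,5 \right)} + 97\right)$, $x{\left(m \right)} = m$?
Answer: $-452$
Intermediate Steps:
$Q{\left(a,L \right)} = L + a$
$P = 4180$ ($P = 38 \left(\left(5 + 8\right) + 97\right) = 38 \left(13 + 97\right) = 38 \cdot 110 = 4180$)
$X = 61$
$U{\left(B,q \right)} = q + B^{2}$ ($U{\left(B,q \right)} = B^{2} + q = q + B^{2}$)
$U{\left(X,x{\left(7 \right)} \right)} - P = \left(7 + 61^{2}\right) - 4180 = \left(7 + 3721\right) - 4180 = 3728 - 4180 = -452$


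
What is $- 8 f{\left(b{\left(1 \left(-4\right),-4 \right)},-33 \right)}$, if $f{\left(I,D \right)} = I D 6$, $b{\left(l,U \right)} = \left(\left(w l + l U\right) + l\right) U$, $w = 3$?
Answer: $0$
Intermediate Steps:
$b{\left(l,U \right)} = U \left(4 l + U l\right)$ ($b{\left(l,U \right)} = \left(\left(3 l + l U\right) + l\right) U = \left(\left(3 l + U l\right) + l\right) U = \left(4 l + U l\right) U = U \left(4 l + U l\right)$)
$f{\left(I,D \right)} = 6 D I$ ($f{\left(I,D \right)} = D I 6 = 6 D I$)
$- 8 f{\left(b{\left(1 \left(-4\right),-4 \right)},-33 \right)} = - 8 \cdot 6 \left(-33\right) \left(- 4 \cdot 1 \left(-4\right) \left(4 - 4\right)\right) = - 8 \cdot 6 \left(-33\right) \left(\left(-4\right) \left(-4\right) 0\right) = - 8 \cdot 6 \left(-33\right) 0 = \left(-8\right) 0 = 0$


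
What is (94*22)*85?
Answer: 175780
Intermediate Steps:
(94*22)*85 = 2068*85 = 175780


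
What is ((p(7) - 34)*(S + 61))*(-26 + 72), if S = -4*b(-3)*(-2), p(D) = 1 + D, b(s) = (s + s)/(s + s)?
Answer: -82524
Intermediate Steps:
b(s) = 1 (b(s) = (2*s)/((2*s)) = (2*s)*(1/(2*s)) = 1)
S = 8 (S = -4*1*(-2) = -4*(-2) = 8)
((p(7) - 34)*(S + 61))*(-26 + 72) = (((1 + 7) - 34)*(8 + 61))*(-26 + 72) = ((8 - 34)*69)*46 = -26*69*46 = -1794*46 = -82524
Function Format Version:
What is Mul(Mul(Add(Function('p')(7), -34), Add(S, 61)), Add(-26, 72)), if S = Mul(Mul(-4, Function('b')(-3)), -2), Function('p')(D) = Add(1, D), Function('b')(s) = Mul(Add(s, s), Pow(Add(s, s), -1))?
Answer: -82524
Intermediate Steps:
Function('b')(s) = 1 (Function('b')(s) = Mul(Mul(2, s), Pow(Mul(2, s), -1)) = Mul(Mul(2, s), Mul(Rational(1, 2), Pow(s, -1))) = 1)
S = 8 (S = Mul(Mul(-4, 1), -2) = Mul(-4, -2) = 8)
Mul(Mul(Add(Function('p')(7), -34), Add(S, 61)), Add(-26, 72)) = Mul(Mul(Add(Add(1, 7), -34), Add(8, 61)), Add(-26, 72)) = Mul(Mul(Add(8, -34), 69), 46) = Mul(Mul(-26, 69), 46) = Mul(-1794, 46) = -82524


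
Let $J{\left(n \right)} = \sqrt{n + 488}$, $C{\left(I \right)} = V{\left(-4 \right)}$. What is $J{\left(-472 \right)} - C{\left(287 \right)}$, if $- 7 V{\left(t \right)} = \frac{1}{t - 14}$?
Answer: $\frac{503}{126} \approx 3.9921$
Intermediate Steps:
$V{\left(t \right)} = - \frac{1}{7 \left(-14 + t\right)}$ ($V{\left(t \right)} = - \frac{1}{7 \left(t - 14\right)} = - \frac{1}{7 \left(-14 + t\right)}$)
$C{\left(I \right)} = \frac{1}{126}$ ($C{\left(I \right)} = - \frac{1}{-98 + 7 \left(-4\right)} = - \frac{1}{-98 - 28} = - \frac{1}{-126} = \left(-1\right) \left(- \frac{1}{126}\right) = \frac{1}{126}$)
$J{\left(n \right)} = \sqrt{488 + n}$
$J{\left(-472 \right)} - C{\left(287 \right)} = \sqrt{488 - 472} - \frac{1}{126} = \sqrt{16} - \frac{1}{126} = 4 - \frac{1}{126} = \frac{503}{126}$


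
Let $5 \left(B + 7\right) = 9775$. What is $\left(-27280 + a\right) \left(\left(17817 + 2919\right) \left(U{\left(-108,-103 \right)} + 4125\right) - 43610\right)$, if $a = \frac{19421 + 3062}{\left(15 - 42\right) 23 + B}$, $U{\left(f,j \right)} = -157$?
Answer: $- \frac{2975170657400526}{1327} \approx -2.242 \cdot 10^{12}$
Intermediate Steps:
$B = 1948$ ($B = -7 + \frac{1}{5} \cdot 9775 = -7 + 1955 = 1948$)
$a = \frac{22483}{1327}$ ($a = \frac{19421 + 3062}{\left(15 - 42\right) 23 + 1948} = \frac{22483}{\left(-27\right) 23 + 1948} = \frac{22483}{-621 + 1948} = \frac{22483}{1327} \approx 16.943$)
$\left(-27280 + a\right) \left(\left(17817 + 2919\right) \left(U{\left(-108,-103 \right)} + 4125\right) - 43610\right) = \left(-27280 + \frac{22483}{1327}\right) \left(\left(17817 + 2919\right) \left(-157 + 4125\right) - 43610\right) = - \frac{36178077 \left(20736 \cdot 3968 - 43610\right)}{1327} = - \frac{36178077 \left(82280448 - 43610\right)}{1327} = \left(- \frac{36178077}{1327}\right) 82236838 = - \frac{2975170657400526}{1327}$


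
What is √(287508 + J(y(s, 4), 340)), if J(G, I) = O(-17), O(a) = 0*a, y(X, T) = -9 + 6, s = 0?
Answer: 2*√71877 ≈ 536.20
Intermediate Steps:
y(X, T) = -3
O(a) = 0
J(G, I) = 0
√(287508 + J(y(s, 4), 340)) = √(287508 + 0) = √287508 = 2*√71877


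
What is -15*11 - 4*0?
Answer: -165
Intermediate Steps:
-15*11 - 4*0 = -165 + 0 = -165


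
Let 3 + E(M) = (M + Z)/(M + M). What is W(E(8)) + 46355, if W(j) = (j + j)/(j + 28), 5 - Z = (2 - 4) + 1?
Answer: 9595451/207 ≈ 46355.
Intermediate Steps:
Z = 6 (Z = 5 - ((2 - 4) + 1) = 5 - (-2 + 1) = 5 - 1*(-1) = 5 + 1 = 6)
E(M) = -3 + (6 + M)/(2*M) (E(M) = -3 + (M + 6)/(M + M) = -3 + (6 + M)/((2*M)) = -3 + (6 + M)*(1/(2*M)) = -3 + (6 + M)/(2*M))
W(j) = 2*j/(28 + j) (W(j) = (2*j)/(28 + j) = 2*j/(28 + j))
W(E(8)) + 46355 = 2*(-5/2 + 3/8)/(28 + (-5/2 + 3/8)) + 46355 = 2*(-17/8)/(28 - 17/8) + 46355 = 2*(-17/8)/(207/8) + 46355 = 2*(-17/8)*(8/207) + 46355 = -34/207 + 46355 = 9595451/207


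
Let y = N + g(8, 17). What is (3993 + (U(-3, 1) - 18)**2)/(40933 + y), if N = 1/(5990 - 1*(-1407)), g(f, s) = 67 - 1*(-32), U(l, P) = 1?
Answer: 31673954/303513705 ≈ 0.10436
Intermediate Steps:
g(f, s) = 99 (g(f, s) = 67 + 32 = 99)
N = 1/7397 (N = 1/(5990 + 1407) = 1/7397 ≈ 0.00013519)
y = 732304/7397 (y = 1/7397 + 99 = 732304/7397 ≈ 99.000)
(3993 + (U(-3, 1) - 18)**2)/(40933 + y) = (3993 + (1 - 18)**2)/(40933 + 732304/7397) = (3993 + (-17)**2)/(303513705/7397) = (3993 + 289)*(7397/303513705) = 4282*(7397/303513705) = 31673954/303513705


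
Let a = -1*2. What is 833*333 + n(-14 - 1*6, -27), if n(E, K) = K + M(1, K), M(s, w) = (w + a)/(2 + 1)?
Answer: 832057/3 ≈ 2.7735e+5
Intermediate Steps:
a = -2
M(s, w) = -2/3 + w/3 (M(s, w) = (w - 2)/(2 + 1) = (-2 + w)/3 = (-2 + w)*(1/3) = -2/3 + w/3)
n(E, K) = -2/3 + 4*K/3 (n(E, K) = K + (-2/3 + K/3) = -2/3 + 4*K/3)
833*333 + n(-14 - 1*6, -27) = 833*333 + (-2/3 + (4/3)*(-27)) = 277389 + (-2/3 - 36) = 277389 - 110/3 = 832057/3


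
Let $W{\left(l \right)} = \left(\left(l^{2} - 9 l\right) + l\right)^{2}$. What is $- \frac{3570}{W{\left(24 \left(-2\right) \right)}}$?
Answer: $- \frac{85}{172032} \approx -0.00049409$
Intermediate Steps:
$W{\left(l \right)} = \left(l^{2} - 8 l\right)^{2}$
$- \frac{3570}{W{\left(24 \left(-2\right) \right)}} = - \frac{3570}{\left(24 \left(-2\right)\right)^{2} \left(-8 + 24 \left(-2\right)\right)^{2}} = - \frac{3570}{\left(-48\right)^{2} \left(-8 - 48\right)^{2}} = - \frac{3570}{2304 \left(-56\right)^{2}} = - \frac{3570}{2304 \cdot 3136} = - \frac{3570}{7225344} = \left(-3570\right) \frac{1}{7225344} = - \frac{85}{172032}$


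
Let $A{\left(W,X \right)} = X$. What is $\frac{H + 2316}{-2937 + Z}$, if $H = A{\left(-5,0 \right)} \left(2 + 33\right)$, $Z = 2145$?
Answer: $- \frac{193}{66} \approx -2.9242$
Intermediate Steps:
$H = 0$ ($H = 0 \left(2 + 33\right) = 0 \cdot 35 = 0$)
$\frac{H + 2316}{-2937 + Z} = \frac{0 + 2316}{-2937 + 2145} = \frac{2316}{-792} = 2316 \left(- \frac{1}{792}\right) = - \frac{193}{66}$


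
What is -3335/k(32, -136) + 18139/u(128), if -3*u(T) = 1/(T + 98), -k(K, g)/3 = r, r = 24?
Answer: -885470089/72 ≈ -1.2298e+7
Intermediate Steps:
k(K, g) = -72 (k(K, g) = -3*24 = -72)
u(T) = -1/(3*(98 + T)) (u(T) = -1/(3*(T + 98)) = -1/(3*(98 + T)))
-3335/k(32, -136) + 18139/u(128) = -3335/(-72) + 18139/((-1/(294 + 3*128))) = -3335*(-1/72) + 18139/((-1/(294 + 384))) = 3335/72 + 18139/((-1/678)) = 3335/72 + 18139/((-1*1/678)) = 3335/72 + 18139/(-1/678) = 3335/72 + 18139*(-678) = 3335/72 - 12298242 = -885470089/72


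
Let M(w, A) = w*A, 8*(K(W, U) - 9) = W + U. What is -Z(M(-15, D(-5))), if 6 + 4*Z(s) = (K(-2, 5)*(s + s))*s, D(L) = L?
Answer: -421851/16 ≈ -26366.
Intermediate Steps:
K(W, U) = 9 + U/8 + W/8 (K(W, U) = 9 + (W + U)/8 = 9 + (U + W)/8 = 9 + (U/8 + W/8) = 9 + U/8 + W/8)
M(w, A) = A*w
Z(s) = -3/2 + 75*s**2/16 (Z(s) = -3/2 + (((9 + (1/8)*5 + (1/8)*(-2))*(s + s))*s)/4 = -3/2 + (((9 + 5/8 - 1/4)*(2*s))*s)/4 = -3/2 + ((75*(2*s)/8)*s)/4 = -3/2 + ((75*s/4)*s)/4 = -3/2 + (75*s**2/4)/4 = -3/2 + 75*s**2/16)
-Z(M(-15, D(-5))) = -(-3/2 + 75*(-5*(-15))**2/16) = -(-3/2 + (75/16)*75**2) = -(-3/2 + (75/16)*5625) = -(-3/2 + 421875/16) = -1*421851/16 = -421851/16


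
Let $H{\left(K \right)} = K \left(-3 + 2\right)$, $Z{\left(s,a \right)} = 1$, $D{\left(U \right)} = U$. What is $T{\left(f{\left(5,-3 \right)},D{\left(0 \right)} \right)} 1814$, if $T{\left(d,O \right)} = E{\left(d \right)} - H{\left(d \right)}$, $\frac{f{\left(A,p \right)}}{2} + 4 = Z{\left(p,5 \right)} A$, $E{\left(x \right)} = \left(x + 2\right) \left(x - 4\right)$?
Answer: $-10884$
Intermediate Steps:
$E{\left(x \right)} = \left(-4 + x\right) \left(2 + x\right)$ ($E{\left(x \right)} = \left(2 + x\right) \left(-4 + x\right) = \left(-4 + x\right) \left(2 + x\right)$)
$H{\left(K \right)} = - K$ ($H{\left(K \right)} = K \left(-1\right) = - K$)
$f{\left(A,p \right)} = -8 + 2 A$ ($f{\left(A,p \right)} = -8 + 2 \cdot 1 A = -8 + 2 A$)
$T{\left(d,O \right)} = -8 + d^{2} - d$ ($T{\left(d,O \right)} = \left(-8 + d^{2} - 2 d\right) - - d = \left(-8 + d^{2} - 2 d\right) + d = -8 + d^{2} - d$)
$T{\left(f{\left(5,-3 \right)},D{\left(0 \right)} \right)} 1814 = \left(-8 + \left(-8 + 2 \cdot 5\right)^{2} - \left(-8 + 2 \cdot 5\right)\right) 1814 = \left(-8 + \left(-8 + 10\right)^{2} - \left(-8 + 10\right)\right) 1814 = \left(-8 + 2^{2} - 2\right) 1814 = \left(-8 + 4 - 2\right) 1814 = \left(-6\right) 1814 = -10884$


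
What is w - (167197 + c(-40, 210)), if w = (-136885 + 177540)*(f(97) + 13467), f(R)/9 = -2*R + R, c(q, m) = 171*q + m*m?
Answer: 511804613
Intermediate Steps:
c(q, m) = m² + 171*q (c(q, m) = 171*q + m² = m² + 171*q)
f(R) = -9*R (f(R) = 9*(-2*R + R) = 9*(-R) = -9*R)
w = 512009070 (w = (-136885 + 177540)*(-9*97 + 13467) = 40655*(-873 + 13467) = 40655*12594 = 512009070)
w - (167197 + c(-40, 210)) = 512009070 - (167197 + (210² + 171*(-40))) = 512009070 - (167197 + (44100 - 6840)) = 512009070 - (167197 + 37260) = 512009070 - 1*204457 = 512009070 - 204457 = 511804613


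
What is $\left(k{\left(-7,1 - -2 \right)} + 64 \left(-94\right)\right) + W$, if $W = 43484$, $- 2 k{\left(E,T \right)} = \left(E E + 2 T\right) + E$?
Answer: $37444$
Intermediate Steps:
$k{\left(E,T \right)} = - T - \frac{E}{2} - \frac{E^{2}}{2}$ ($k{\left(E,T \right)} = - \frac{\left(E E + 2 T\right) + E}{2} = - \frac{\left(E^{2} + 2 T\right) + E}{2} = - \frac{E + E^{2} + 2 T}{2} = - T - \frac{E}{2} - \frac{E^{2}}{2}$)
$\left(k{\left(-7,1 - -2 \right)} + 64 \left(-94\right)\right) + W = \left(\left(- (1 - -2) - - \frac{7}{2} - \frac{\left(-7\right)^{2}}{2}\right) + 64 \left(-94\right)\right) + 43484 = \left(\left(- (1 + 2) + \frac{7}{2} - \frac{49}{2}\right) - 6016\right) + 43484 = \left(\left(\left(-1\right) 3 + \frac{7}{2} - \frac{49}{2}\right) - 6016\right) + 43484 = \left(\left(-3 + \frac{7}{2} - \frac{49}{2}\right) - 6016\right) + 43484 = \left(-24 - 6016\right) + 43484 = -6040 + 43484 = 37444$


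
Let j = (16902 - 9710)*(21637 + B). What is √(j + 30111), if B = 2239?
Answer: √171746303 ≈ 13105.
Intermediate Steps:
j = 171716192 (j = (16902 - 9710)*(21637 + 2239) = 7192*23876 = 171716192)
√(j + 30111) = √(171716192 + 30111) = √171746303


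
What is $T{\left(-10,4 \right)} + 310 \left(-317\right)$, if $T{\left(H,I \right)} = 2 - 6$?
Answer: $-98274$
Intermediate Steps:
$T{\left(H,I \right)} = -4$
$T{\left(-10,4 \right)} + 310 \left(-317\right) = -4 + 310 \left(-317\right) = -4 - 98270 = -98274$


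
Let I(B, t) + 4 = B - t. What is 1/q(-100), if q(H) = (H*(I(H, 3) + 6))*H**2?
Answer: 1/101000000 ≈ 9.9010e-9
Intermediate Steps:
I(B, t) = -4 + B - t (I(B, t) = -4 + (B - t) = -4 + B - t)
q(H) = H**3*(-1 + H) (q(H) = (H*((-4 + H - 1*3) + 6))*H**2 = (H*((-4 + H - 3) + 6))*H**2 = (H*((-7 + H) + 6))*H**2 = (H*(-1 + H))*H**2 = H**3*(-1 + H))
1/q(-100) = 1/((-100)**3*(-1 - 100)) = 1/(-1000000*(-101)) = 1/101000000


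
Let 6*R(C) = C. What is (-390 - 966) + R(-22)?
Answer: -4079/3 ≈ -1359.7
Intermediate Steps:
R(C) = C/6
(-390 - 966) + R(-22) = (-390 - 966) + (⅙)*(-22) = -1356 - 11/3 = -4079/3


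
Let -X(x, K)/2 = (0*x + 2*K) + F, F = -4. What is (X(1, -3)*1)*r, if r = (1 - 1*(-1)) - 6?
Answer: -80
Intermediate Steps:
X(x, K) = 8 - 4*K (X(x, K) = -2*((0*x + 2*K) - 4) = -2*((0 + 2*K) - 4) = -2*(2*K - 4) = -2*(-4 + 2*K) = 8 - 4*K)
r = -4 (r = (1 + 1) - 6 = 2 - 6 = -4)
(X(1, -3)*1)*r = ((8 - 4*(-3))*1)*(-4) = ((8 + 12)*1)*(-4) = (20*1)*(-4) = 20*(-4) = -80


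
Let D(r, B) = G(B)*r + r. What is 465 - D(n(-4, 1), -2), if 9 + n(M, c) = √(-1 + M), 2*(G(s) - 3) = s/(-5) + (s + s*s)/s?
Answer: 4983/10 - 37*I*√5/10 ≈ 498.3 - 8.2735*I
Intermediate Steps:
G(s) = 3 - s/10 + (s + s²)/(2*s) (G(s) = 3 + (s/(-5) + (s + s*s)/s)/2 = 3 + (s*(-⅕) + (s + s²)/s)/2 = 3 + (-s/5 + (s + s²)/s)/2 = 3 + (-s/10 + (s + s²)/(2*s)) = 3 - s/10 + (s + s²)/(2*s))
n(M, c) = -9 + √(-1 + M)
D(r, B) = r + r*(7/2 + 2*B/5) (D(r, B) = (7/2 + 2*B/5)*r + r = r*(7/2 + 2*B/5) + r = r + r*(7/2 + 2*B/5))
465 - D(n(-4, 1), -2) = 465 - (-9 + √(-1 - 4))*(45 + 4*(-2))/10 = 465 - (-9 + √(-5))*(45 - 8)/10 = 465 - (-9 + I*√5)*37/10 = 465 - (-333/10 + 37*I*√5/10) = 465 + (333/10 - 37*I*√5/10) = 4983/10 - 37*I*√5/10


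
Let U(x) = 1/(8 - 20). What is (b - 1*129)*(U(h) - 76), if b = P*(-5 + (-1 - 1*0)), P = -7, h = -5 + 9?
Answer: 26477/4 ≈ 6619.3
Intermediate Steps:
h = 4
U(x) = -1/12 (U(x) = 1/(-12) = -1/12)
b = 42 (b = -7*(-5 + (-1 - 1*0)) = -7*(-5 + (-1 + 0)) = -7*(-5 - 1) = -7*(-6) = 42)
(b - 1*129)*(U(h) - 76) = (42 - 1*129)*(-1/12 - 76) = (42 - 129)*(-913/12) = -87*(-913/12) = 26477/4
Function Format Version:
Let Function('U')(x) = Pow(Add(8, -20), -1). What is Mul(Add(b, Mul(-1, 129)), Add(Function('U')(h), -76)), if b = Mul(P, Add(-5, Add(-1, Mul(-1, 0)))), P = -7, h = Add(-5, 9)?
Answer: Rational(26477, 4) ≈ 6619.3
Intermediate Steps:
h = 4
Function('U')(x) = Rational(-1, 12) (Function('U')(x) = Pow(-12, -1) = Rational(-1, 12))
b = 42 (b = Mul(-7, Add(-5, Add(-1, Mul(-1, 0)))) = Mul(-7, Add(-5, Add(-1, 0))) = Mul(-7, Add(-5, -1)) = Mul(-7, -6) = 42)
Mul(Add(b, Mul(-1, 129)), Add(Function('U')(h), -76)) = Mul(Add(42, Mul(-1, 129)), Add(Rational(-1, 12), -76)) = Mul(Add(42, -129), Rational(-913, 12)) = Mul(-87, Rational(-913, 12)) = Rational(26477, 4)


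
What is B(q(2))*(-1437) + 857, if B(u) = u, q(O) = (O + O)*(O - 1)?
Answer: -4891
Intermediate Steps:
q(O) = 2*O*(-1 + O) (q(O) = (2*O)*(-1 + O) = 2*O*(-1 + O))
B(q(2))*(-1437) + 857 = (2*2*(-1 + 2))*(-1437) + 857 = (2*2*1)*(-1437) + 857 = 4*(-1437) + 857 = -5748 + 857 = -4891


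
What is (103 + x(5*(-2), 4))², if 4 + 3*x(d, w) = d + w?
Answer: 89401/9 ≈ 9933.4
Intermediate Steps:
x(d, w) = -4/3 + d/3 + w/3 (x(d, w) = -4/3 + (d + w)/3 = -4/3 + (d/3 + w/3) = -4/3 + d/3 + w/3)
(103 + x(5*(-2), 4))² = (103 + (-4/3 + (5*(-2))/3 + (⅓)*4))² = (103 + (-4/3 + (⅓)*(-10) + 4/3))² = (103 + (-4/3 - 10/3 + 4/3))² = (103 - 10/3)² = (299/3)² = 89401/9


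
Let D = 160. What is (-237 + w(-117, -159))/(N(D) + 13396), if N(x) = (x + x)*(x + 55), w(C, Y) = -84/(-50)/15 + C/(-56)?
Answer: -1643591/575372000 ≈ -0.0028566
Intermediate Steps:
w(C, Y) = 14/125 - C/56 (w(C, Y) = -84*(-1/50)*(1/15) + C*(-1/56) = (42/25)*(1/15) - C/56 = 14/125 - C/56)
N(x) = 2*x*(55 + x) (N(x) = (2*x)*(55 + x) = 2*x*(55 + x))
(-237 + w(-117, -159))/(N(D) + 13396) = (-237 + (14/125 - 1/56*(-117)))/(2*160*(55 + 160) + 13396) = (-237 + (14/125 + 117/56))/(2*160*215 + 13396) = (-237 + 15409/7000)/(68800 + 13396) = -1643591/7000/82196 = -1643591/7000*1/82196 = -1643591/575372000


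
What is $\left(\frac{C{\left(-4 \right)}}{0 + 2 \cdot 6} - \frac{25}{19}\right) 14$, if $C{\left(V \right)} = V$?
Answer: $- \frac{1316}{57} \approx -23.088$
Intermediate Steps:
$\left(\frac{C{\left(-4 \right)}}{0 + 2 \cdot 6} - \frac{25}{19}\right) 14 = \left(- \frac{4}{0 + 2 \cdot 6} - \frac{25}{19}\right) 14 = \left(- \frac{4}{0 + 12} - \frac{25}{19}\right) 14 = \left(- \frac{4}{12} - \frac{25}{19}\right) 14 = \left(\left(-4\right) \frac{1}{12} - \frac{25}{19}\right) 14 = \left(- \frac{1}{3} - \frac{25}{19}\right) 14 = \left(- \frac{94}{57}\right) 14 = - \frac{1316}{57}$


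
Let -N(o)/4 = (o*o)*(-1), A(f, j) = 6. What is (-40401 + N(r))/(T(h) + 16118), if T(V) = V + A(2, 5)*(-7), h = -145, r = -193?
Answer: 108595/15931 ≈ 6.8166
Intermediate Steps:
N(o) = 4*o² (N(o) = -4*o*o*(-1) = -4*o²*(-1) = -(-4)*o² = 4*o²)
T(V) = -42 + V (T(V) = V + 6*(-7) = V - 42 = -42 + V)
(-40401 + N(r))/(T(h) + 16118) = (-40401 + 4*(-193)²)/((-42 - 145) + 16118) = (-40401 + 4*37249)/(-187 + 16118) = (-40401 + 148996)/15931 = 108595*(1/15931) = 108595/15931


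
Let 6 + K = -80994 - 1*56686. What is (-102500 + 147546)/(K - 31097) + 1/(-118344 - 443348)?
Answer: -25302146615/94804060836 ≈ -0.26689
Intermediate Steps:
K = -137686 (K = -6 + (-80994 - 1*56686) = -6 + (-80994 - 56686) = -6 - 137680 = -137686)
(-102500 + 147546)/(K - 31097) + 1/(-118344 - 443348) = (-102500 + 147546)/(-137686 - 31097) + 1/(-118344 - 443348) = 45046/(-168783) + 1/(-561692) = 45046*(-1/168783) - 1/561692 = -45046/168783 - 1/561692 = -25302146615/94804060836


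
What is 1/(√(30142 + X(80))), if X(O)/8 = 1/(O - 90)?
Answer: √753530/150706 ≈ 0.0057600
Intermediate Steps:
X(O) = 8/(-90 + O) (X(O) = 8/(O - 90) = 8/(-90 + O))
1/(√(30142 + X(80))) = 1/(√(30142 + 8/(-90 + 80))) = 1/(√(30142 + 8/(-10))) = 1/(√(30142 + 8*(-⅒))) = 1/(√(30142 - ⅘)) = 1/(√(150706/5)) = 1/(√753530/5) = √753530/150706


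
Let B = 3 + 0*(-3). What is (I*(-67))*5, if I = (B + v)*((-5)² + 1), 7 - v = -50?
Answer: -522600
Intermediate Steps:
v = 57 (v = 7 - 1*(-50) = 7 + 50 = 57)
B = 3 (B = 3 + 0 = 3)
I = 1560 (I = (3 + 57)*((-5)² + 1) = 60*(25 + 1) = 60*26 = 1560)
(I*(-67))*5 = (1560*(-67))*5 = -104520*5 = -522600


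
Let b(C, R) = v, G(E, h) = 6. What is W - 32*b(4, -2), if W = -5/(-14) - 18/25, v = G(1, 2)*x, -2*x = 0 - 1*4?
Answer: -134527/350 ≈ -384.36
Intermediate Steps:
x = 2 (x = -(0 - 1*4)/2 = -(0 - 4)/2 = -1/2*(-4) = 2)
v = 12 (v = 6*2 = 12)
b(C, R) = 12
W = -127/350 (W = -5*(-1/14) - 18*1/25 = 5/14 - 18/25 = -127/350 ≈ -0.36286)
W - 32*b(4, -2) = -127/350 - 32*12 = -127/350 - 384 = -134527/350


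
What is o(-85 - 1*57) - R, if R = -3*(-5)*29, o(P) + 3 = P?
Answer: -580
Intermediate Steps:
o(P) = -3 + P
R = 435 (R = 15*29 = 435)
o(-85 - 1*57) - R = (-3 + (-85 - 1*57)) - 1*435 = (-3 + (-85 - 57)) - 435 = (-3 - 142) - 435 = -145 - 435 = -580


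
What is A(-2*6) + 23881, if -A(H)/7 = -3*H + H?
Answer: 23713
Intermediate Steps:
A(H) = 14*H (A(H) = -7*(-3*H + H) = -(-14)*H = 14*H)
A(-2*6) + 23881 = 14*(-2*6) + 23881 = 14*(-12) + 23881 = -168 + 23881 = 23713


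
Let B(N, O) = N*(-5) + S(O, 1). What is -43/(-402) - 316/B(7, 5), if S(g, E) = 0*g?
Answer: 128537/14070 ≈ 9.1355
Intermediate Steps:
S(g, E) = 0
B(N, O) = -5*N (B(N, O) = N*(-5) + 0 = -5*N + 0 = -5*N)
-43/(-402) - 316/B(7, 5) = -43/(-402) - 316/((-5*7)) = -43*(-1/402) - 316/(-35) = 43/402 - 316*(-1/35) = 43/402 + 316/35 = 128537/14070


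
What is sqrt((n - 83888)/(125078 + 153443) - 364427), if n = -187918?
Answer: I*sqrt(28270116647760233)/278521 ≈ 603.68*I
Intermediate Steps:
sqrt((n - 83888)/(125078 + 153443) - 364427) = sqrt((-187918 - 83888)/(125078 + 153443) - 364427) = sqrt(-271806/278521 - 364427) = sqrt(-101500844273/278521) = I*sqrt(28270116647760233)/278521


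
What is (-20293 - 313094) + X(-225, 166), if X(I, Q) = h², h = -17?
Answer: -333098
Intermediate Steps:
X(I, Q) = 289 (X(I, Q) = (-17)² = 289)
(-20293 - 313094) + X(-225, 166) = (-20293 - 313094) + 289 = -333387 + 289 = -333098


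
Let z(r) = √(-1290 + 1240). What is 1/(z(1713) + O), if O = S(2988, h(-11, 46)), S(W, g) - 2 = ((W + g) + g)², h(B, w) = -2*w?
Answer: 3931209/30908808403387 - 5*I*√2/61817616806774 ≈ 1.2719e-7 - 1.1439e-13*I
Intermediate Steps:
z(r) = 5*I*√2 (z(r) = √(-50) = 5*I*√2)
S(W, g) = 2 + (W + 2*g)² (S(W, g) = 2 + ((W + g) + g)² = 2 + (W + 2*g)²)
O = 7862418 (O = 2 + (2988 + 2*(-2*46))² = 2 + (2988 + 2*(-92))² = 2 + (2988 - 184)² = 2 + 2804² = 2 + 7862416 = 7862418)
1/(z(1713) + O) = 1/(5*I*√2 + 7862418) = 1/(7862418 + 5*I*√2)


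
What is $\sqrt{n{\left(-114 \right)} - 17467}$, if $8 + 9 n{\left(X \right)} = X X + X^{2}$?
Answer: $\frac{i \sqrt{131219}}{3} \approx 120.75 i$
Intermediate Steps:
$n{\left(X \right)} = - \frac{8}{9} + \frac{2 X^{2}}{9}$ ($n{\left(X \right)} = - \frac{8}{9} + \frac{X X + X^{2}}{9} = - \frac{8}{9} + \frac{X^{2} + X^{2}}{9} = - \frac{8}{9} + \frac{2 X^{2}}{9}$)
$\sqrt{n{\left(-114 \right)} - 17467} = \sqrt{\left(- \frac{8}{9} + \frac{2 \left(-114\right)^{2}}{9}\right) - 17467} = \sqrt{\left(- \frac{8}{9} + \frac{2}{9} \cdot 12996\right) - 17467} = \sqrt{\left(- \frac{8}{9} + 2888\right) - 17467} = \sqrt{\frac{25984}{9} - 17467} = \sqrt{- \frac{131219}{9}} = \frac{i \sqrt{131219}}{3}$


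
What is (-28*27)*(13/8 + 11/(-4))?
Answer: 1701/2 ≈ 850.50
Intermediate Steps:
(-28*27)*(13/8 + 11/(-4)) = -756*(13*(1/8) + 11*(-1/4)) = -756*(13/8 - 11/4) = -756*(-9/8) = 1701/2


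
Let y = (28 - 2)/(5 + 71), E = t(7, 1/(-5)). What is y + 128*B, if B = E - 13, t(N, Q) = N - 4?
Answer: -48627/38 ≈ -1279.7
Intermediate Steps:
t(N, Q) = -4 + N
E = 3 (E = -4 + 7 = 3)
y = 13/38 (y = 26/76 = 26*(1/76) = 13/38 ≈ 0.34211)
B = -10 (B = 3 - 13 = -10)
y + 128*B = 13/38 + 128*(-10) = 13/38 - 1280 = -48627/38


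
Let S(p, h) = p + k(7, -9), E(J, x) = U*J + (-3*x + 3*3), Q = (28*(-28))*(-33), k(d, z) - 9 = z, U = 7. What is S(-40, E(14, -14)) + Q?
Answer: 25832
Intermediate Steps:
k(d, z) = 9 + z
Q = 25872 (Q = -784*(-33) = 25872)
E(J, x) = 9 - 3*x + 7*J (E(J, x) = 7*J + (-3*x + 3*3) = 7*J + (-3*x + 9) = 7*J + (9 - 3*x) = 9 - 3*x + 7*J)
S(p, h) = p (S(p, h) = p + (9 - 9) = p + 0 = p)
S(-40, E(14, -14)) + Q = -40 + 25872 = 25832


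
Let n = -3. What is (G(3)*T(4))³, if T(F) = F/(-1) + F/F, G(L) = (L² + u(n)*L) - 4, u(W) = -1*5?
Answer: 27000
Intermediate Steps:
u(W) = -5
G(L) = -4 + L² - 5*L (G(L) = (L² - 5*L) - 4 = -4 + L² - 5*L)
T(F) = 1 - F (T(F) = F*(-1) + 1 = -F + 1 = 1 - F)
(G(3)*T(4))³ = ((-4 + 3² - 5*3)*(1 - 1*4))³ = ((-4 + 9 - 15)*(1 - 4))³ = (-10*(-3))³ = 30³ = 27000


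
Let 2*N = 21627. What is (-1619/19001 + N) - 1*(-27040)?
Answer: 1438505469/38002 ≈ 37853.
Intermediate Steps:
N = 21627/2 (N = (1/2)*21627 = 21627/2 ≈ 10814.)
(-1619/19001 + N) - 1*(-27040) = (-1619/19001 + 21627/2) - 1*(-27040) = (-1619*1/19001 + 21627/2) + 27040 = (-1619/19001 + 21627/2) + 27040 = 410931389/38002 + 27040 = 1438505469/38002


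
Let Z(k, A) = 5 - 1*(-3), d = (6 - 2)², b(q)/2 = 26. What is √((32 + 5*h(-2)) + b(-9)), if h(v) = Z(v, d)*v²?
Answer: 2*√61 ≈ 15.620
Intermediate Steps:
b(q) = 52 (b(q) = 2*26 = 52)
d = 16 (d = 4² = 16)
Z(k, A) = 8 (Z(k, A) = 5 + 3 = 8)
h(v) = 8*v²
√((32 + 5*h(-2)) + b(-9)) = √((32 + 5*(8*(-2)²)) + 52) = √((32 + 5*(8*4)) + 52) = √((32 + 5*32) + 52) = √((32 + 160) + 52) = √(192 + 52) = √244 = 2*√61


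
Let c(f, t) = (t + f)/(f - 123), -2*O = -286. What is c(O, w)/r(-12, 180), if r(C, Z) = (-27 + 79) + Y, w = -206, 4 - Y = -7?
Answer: -1/20 ≈ -0.050000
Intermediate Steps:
Y = 11 (Y = 4 - 1*(-7) = 4 + 7 = 11)
r(C, Z) = 63 (r(C, Z) = (-27 + 79) + 11 = 52 + 11 = 63)
O = 143 (O = -½*(-286) = 143)
c(f, t) = (f + t)/(-123 + f)
c(O, w)/r(-12, 180) = ((143 - 206)/(-123 + 143))/63 = (-63/20)*(1/63) = ((1/20)*(-63))*(1/63) = -63/20*1/63 = -1/20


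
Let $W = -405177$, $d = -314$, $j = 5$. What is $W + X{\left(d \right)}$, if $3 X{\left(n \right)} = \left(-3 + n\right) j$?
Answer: $- \frac{1217116}{3} \approx -4.0571 \cdot 10^{5}$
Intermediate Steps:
$X{\left(n \right)} = -5 + \frac{5 n}{3}$ ($X{\left(n \right)} = \frac{\left(-3 + n\right) 5}{3} = \frac{-15 + 5 n}{3} = -5 + \frac{5 n}{3}$)
$W + X{\left(d \right)} = -405177 + \left(-5 + \frac{5}{3} \left(-314\right)\right) = -405177 - \frac{1585}{3} = - \frac{1217116}{3}$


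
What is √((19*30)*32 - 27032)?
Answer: 2*I*√2198 ≈ 93.766*I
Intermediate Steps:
√((19*30)*32 - 27032) = √(570*32 - 27032) = √(18240 - 27032) = √(-8792) = 2*I*√2198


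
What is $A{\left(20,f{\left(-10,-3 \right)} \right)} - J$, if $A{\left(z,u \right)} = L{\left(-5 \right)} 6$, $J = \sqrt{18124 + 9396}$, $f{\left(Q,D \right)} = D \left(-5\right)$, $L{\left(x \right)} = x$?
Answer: $-30 - 8 \sqrt{430} \approx -195.89$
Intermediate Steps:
$f{\left(Q,D \right)} = - 5 D$
$J = 8 \sqrt{430}$ ($J = \sqrt{27520} = 8 \sqrt{430} \approx 165.89$)
$A{\left(z,u \right)} = -30$ ($A{\left(z,u \right)} = \left(-5\right) 6 = -30$)
$A{\left(20,f{\left(-10,-3 \right)} \right)} - J = -30 - 8 \sqrt{430}$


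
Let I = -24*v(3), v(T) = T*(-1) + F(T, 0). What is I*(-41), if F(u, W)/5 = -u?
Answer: -17712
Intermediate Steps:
F(u, W) = -5*u (F(u, W) = 5*(-u) = -5*u)
v(T) = -6*T (v(T) = T*(-1) - 5*T = -T - 5*T = -6*T)
I = 432 (I = -(-144)*3 = -24*(-18) = 432)
I*(-41) = 432*(-41) = -17712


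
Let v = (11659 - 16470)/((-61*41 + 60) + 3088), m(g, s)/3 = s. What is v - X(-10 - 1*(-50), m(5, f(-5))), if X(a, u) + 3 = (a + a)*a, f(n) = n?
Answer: -2073270/647 ≈ -3204.4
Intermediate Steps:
m(g, s) = 3*s
X(a, u) = -3 + 2*a² (X(a, u) = -3 + (a + a)*a = -3 + (2*a)*a = -3 + 2*a²)
v = -4811/647 (v = -4811/((-2501 + 60) + 3088) = -4811/(-2441 + 3088) = -4811/647 ≈ -7.4359)
v - X(-10 - 1*(-50), m(5, f(-5))) = -4811/647 - (-3 + 2*(-10 - 1*(-50))²) = -4811/647 - (-3 + 2*(-10 + 50)²) = -4811/647 - (-3 + 2*40²) = -4811/647 - (-3 + 2*1600) = -4811/647 - (-3 + 3200) = -4811/647 - 1*3197 = -4811/647 - 3197 = -2073270/647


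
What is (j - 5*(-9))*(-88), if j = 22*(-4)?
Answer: 3784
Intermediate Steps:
j = -88
(j - 5*(-9))*(-88) = (-88 - 5*(-9))*(-88) = (-88 + 45)*(-88) = -43*(-88) = 3784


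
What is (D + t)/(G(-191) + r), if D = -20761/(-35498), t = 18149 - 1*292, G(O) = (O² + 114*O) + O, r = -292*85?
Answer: -633908547/365771392 ≈ -1.7331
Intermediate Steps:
r = -24820
G(O) = O² + 115*O
t = 17857 (t = 18149 - 292 = 17857)
D = 20761/35498 (D = -20761*(-1/35498) = 20761/35498 ≈ 0.58485)
(D + t)/(G(-191) + r) = (20761/35498 + 17857)/(-191*(115 - 191) - 24820) = 633908547/(35498*(-191*(-76) - 24820)) = 633908547/(35498*(14516 - 24820)) = (633908547/35498)/(-10304) = (633908547/35498)*(-1/10304) = -633908547/365771392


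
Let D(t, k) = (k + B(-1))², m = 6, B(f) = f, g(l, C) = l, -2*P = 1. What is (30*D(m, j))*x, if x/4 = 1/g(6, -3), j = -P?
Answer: 5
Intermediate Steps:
P = -½ (P = -½*1 = -½ ≈ -0.50000)
j = ½ (j = -1*(-½) = ½ ≈ 0.50000)
D(t, k) = (-1 + k)² (D(t, k) = (k - 1)² = (-1 + k)²)
x = ⅔ (x = 4/6 = 4*(⅙) = ⅔ ≈ 0.66667)
(30*D(m, j))*x = (30*(-1 + ½)²)*(⅔) = (30*(-½)²)*(⅔) = (30*(¼))*(⅔) = (15/2)*(⅔) = 5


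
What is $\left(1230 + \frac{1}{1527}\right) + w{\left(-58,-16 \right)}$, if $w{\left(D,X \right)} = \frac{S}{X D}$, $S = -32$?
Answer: $\frac{54466592}{44283} \approx 1230.0$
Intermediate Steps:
$w{\left(D,X \right)} = - \frac{32}{D X}$ ($w{\left(D,X \right)} = - \frac{32}{X D} = - \frac{32}{D X}$)
$\left(1230 + \frac{1}{1527}\right) + w{\left(-58,-16 \right)} = \left(1230 + \frac{1}{1527}\right) - \frac{32}{\left(-58\right) \left(-16\right)} = \left(1230 + \frac{1}{1527}\right) - \left(- \frac{16}{29}\right) \left(- \frac{1}{16}\right) = \frac{1878211}{1527} - \frac{1}{29} = \frac{54466592}{44283}$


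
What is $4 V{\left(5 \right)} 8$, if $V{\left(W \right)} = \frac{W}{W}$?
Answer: $32$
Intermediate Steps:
$V{\left(W \right)} = 1$
$4 V{\left(5 \right)} 8 = 4 \cdot 1 \cdot 8 = 4 \cdot 8 = 32$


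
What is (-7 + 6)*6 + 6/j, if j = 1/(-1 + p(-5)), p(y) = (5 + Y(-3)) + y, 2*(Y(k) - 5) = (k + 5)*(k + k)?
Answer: -18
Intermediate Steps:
Y(k) = 5 + k*(5 + k) (Y(k) = 5 + ((k + 5)*(k + k))/2 = 5 + ((5 + k)*(2*k))/2 = 5 + (2*k*(5 + k))/2 = 5 + k*(5 + k))
p(y) = 4 + y (p(y) = (5 + (5 + (-3)**2 + 5*(-3))) + y = (5 + (5 + 9 - 15)) + y = (5 - 1) + y = 4 + y)
j = -1/2 (j = 1/(-1 + (4 - 5)) = 1/(-1 - 1) = 1/(-2) = -1/2 ≈ -0.50000)
(-7 + 6)*6 + 6/j = (-7 + 6)*6 + 6/(-1/2) = -1*6 + 6*(-2) = -6 - 12 = -18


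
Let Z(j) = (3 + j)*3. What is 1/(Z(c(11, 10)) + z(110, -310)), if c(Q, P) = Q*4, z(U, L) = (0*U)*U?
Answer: 1/141 ≈ 0.0070922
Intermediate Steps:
z(U, L) = 0 (z(U, L) = 0*U = 0)
c(Q, P) = 4*Q
Z(j) = 9 + 3*j
1/(Z(c(11, 10)) + z(110, -310)) = 1/((9 + 3*(4*11)) + 0) = 1/((9 + 3*44) + 0) = 1/((9 + 132) + 0) = 1/(141 + 0) = 1/141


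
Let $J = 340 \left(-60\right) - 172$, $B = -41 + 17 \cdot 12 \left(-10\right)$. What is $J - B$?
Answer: $-18491$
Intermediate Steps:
$B = -2081$ ($B = -41 + 17 \left(-120\right) = -41 - 2040 = -2081$)
$J = -20572$ ($J = -20400 - 172 = -20572$)
$J - B = -20572 - -2081 = -20572 + 2081 = -18491$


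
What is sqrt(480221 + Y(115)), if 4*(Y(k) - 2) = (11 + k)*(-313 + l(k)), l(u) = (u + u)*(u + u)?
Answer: sqrt(8546854)/2 ≈ 1461.8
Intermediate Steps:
l(u) = 4*u**2 (l(u) = (2*u)*(2*u) = 4*u**2)
Y(k) = 2 + (-313 + 4*k**2)*(11 + k)/4 (Y(k) = 2 + ((11 + k)*(-313 + 4*k**2))/4 = 2 + ((-313 + 4*k**2)*(11 + k))/4 = 2 + (-313 + 4*k**2)*(11 + k)/4)
sqrt(480221 + Y(115)) = sqrt(480221 + (-3435/4 + 115**3 + 11*115**2 - 313/4*115)) = sqrt(480221 + (-3435/4 + 1520875 + 11*13225 - 35995/4)) = sqrt(480221 + (-3435/4 + 1520875 + 145475 - 35995/4)) = sqrt(480221 + 3312985/2) = sqrt(4273427/2) = sqrt(8546854)/2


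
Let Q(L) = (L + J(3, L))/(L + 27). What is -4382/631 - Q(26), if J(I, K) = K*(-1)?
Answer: -4382/631 ≈ -6.9445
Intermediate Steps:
J(I, K) = -K
Q(L) = 0 (Q(L) = (L - L)/(L + 27) = 0/(27 + L) = 0)
-4382/631 - Q(26) = -4382/631 - 1*0 = -4382*1/631 + 0 = -4382/631 + 0 = -4382/631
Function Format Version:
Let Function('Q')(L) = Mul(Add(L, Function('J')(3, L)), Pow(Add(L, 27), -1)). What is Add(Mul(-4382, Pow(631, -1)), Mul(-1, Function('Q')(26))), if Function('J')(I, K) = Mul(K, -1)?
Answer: Rational(-4382, 631) ≈ -6.9445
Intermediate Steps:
Function('J')(I, K) = Mul(-1, K)
Function('Q')(L) = 0 (Function('Q')(L) = Mul(Add(L, Mul(-1, L)), Pow(Add(L, 27), -1)) = Mul(0, Pow(Add(27, L), -1)) = 0)
Add(Mul(-4382, Pow(631, -1)), Mul(-1, Function('Q')(26))) = Add(Mul(-4382, Pow(631, -1)), Mul(-1, 0)) = Add(Mul(-4382, Rational(1, 631)), 0) = Add(Rational(-4382, 631), 0) = Rational(-4382, 631)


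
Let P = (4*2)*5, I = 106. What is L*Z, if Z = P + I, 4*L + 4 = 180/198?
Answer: -1241/11 ≈ -112.82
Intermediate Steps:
L = -17/22 (L = -1 + (180/198)/4 = -1 + (180*(1/198))/4 = -1 + (¼)*(10/11) = -1 + 5/22 = -17/22 ≈ -0.77273)
P = 40 (P = 8*5 = 40)
Z = 146 (Z = 40 + 106 = 146)
L*Z = -17/22*146 = -1241/11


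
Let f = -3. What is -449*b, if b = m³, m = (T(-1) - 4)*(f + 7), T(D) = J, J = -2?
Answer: 6206976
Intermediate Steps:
T(D) = -2
m = -24 (m = (-2 - 4)*(-3 + 7) = -6*4 = -24)
b = -13824 (b = (-24)³ = -13824)
-449*b = -449*(-13824) = 6206976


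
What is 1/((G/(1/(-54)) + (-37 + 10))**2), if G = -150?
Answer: 1/65173329 ≈ 1.5344e-8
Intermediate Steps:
1/((G/(1/(-54)) + (-37 + 10))**2) = 1/((-150/(1/(-54)) + (-37 + 10))**2) = 1/((-150/(-1/54) - 27)**2) = 1/((-150*(-54) - 27)**2) = 1/((8100 - 27)**2) = 1/(8073**2) = 1/65173329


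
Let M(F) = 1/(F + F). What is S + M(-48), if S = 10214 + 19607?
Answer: 2862815/96 ≈ 29821.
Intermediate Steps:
M(F) = 1/(2*F)
S = 29821
S + M(-48) = 29821 + (½)/(-48) = 29821 + (½)*(-1/48) = 29821 - 1/96 = 2862815/96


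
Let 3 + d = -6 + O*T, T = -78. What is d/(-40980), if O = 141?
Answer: 3669/13660 ≈ 0.26859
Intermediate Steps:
d = -11007 (d = -3 + (-6 + 141*(-78)) = -3 + (-6 - 10998) = -3 - 11004 = -11007)
d/(-40980) = -11007/(-40980) = -11007*(-1/40980) = 3669/13660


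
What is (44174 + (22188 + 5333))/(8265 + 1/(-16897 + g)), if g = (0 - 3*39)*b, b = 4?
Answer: 1244983675/143521724 ≈ 8.6745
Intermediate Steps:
g = -468 (g = (0 - 3*39)*4 = (0 - 117)*4 = -117*4 = -468)
(44174 + (22188 + 5333))/(8265 + 1/(-16897 + g)) = (44174 + (22188 + 5333))/(8265 + 1/(-16897 - 468)) = (44174 + 27521)/(8265 + 1/(-17365)) = 71695/(8265 - 1/17365) = 71695/(143521724/17365) = 71695*(17365/143521724) = 1244983675/143521724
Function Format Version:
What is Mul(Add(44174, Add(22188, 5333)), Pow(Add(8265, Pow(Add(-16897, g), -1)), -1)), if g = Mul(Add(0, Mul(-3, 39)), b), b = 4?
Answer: Rational(1244983675, 143521724) ≈ 8.6745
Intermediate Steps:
g = -468 (g = Mul(Add(0, Mul(-3, 39)), 4) = Mul(Add(0, -117), 4) = Mul(-117, 4) = -468)
Mul(Add(44174, Add(22188, 5333)), Pow(Add(8265, Pow(Add(-16897, g), -1)), -1)) = Mul(Add(44174, Add(22188, 5333)), Pow(Add(8265, Pow(Add(-16897, -468), -1)), -1)) = Mul(Add(44174, 27521), Pow(Add(8265, Pow(-17365, -1)), -1)) = Mul(71695, Pow(Add(8265, Rational(-1, 17365)), -1)) = Mul(71695, Pow(Rational(143521724, 17365), -1)) = Mul(71695, Rational(17365, 143521724)) = Rational(1244983675, 143521724)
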